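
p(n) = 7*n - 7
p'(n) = 7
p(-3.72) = -33.04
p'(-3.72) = 7.00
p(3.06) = 14.42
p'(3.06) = 7.00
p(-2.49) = -24.43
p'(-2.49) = 7.00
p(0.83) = -1.19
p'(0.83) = 7.00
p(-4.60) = -39.20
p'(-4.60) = 7.00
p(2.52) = 10.64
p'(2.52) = 7.00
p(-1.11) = -14.77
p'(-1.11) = 7.00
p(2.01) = 7.07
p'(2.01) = 7.00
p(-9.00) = -70.00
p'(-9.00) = 7.00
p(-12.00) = -91.00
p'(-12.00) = 7.00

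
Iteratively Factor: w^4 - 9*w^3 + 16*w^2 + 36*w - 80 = (w + 2)*(w^3 - 11*w^2 + 38*w - 40) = (w - 4)*(w + 2)*(w^2 - 7*w + 10) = (w - 4)*(w - 2)*(w + 2)*(w - 5)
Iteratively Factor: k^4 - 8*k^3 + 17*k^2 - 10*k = (k - 1)*(k^3 - 7*k^2 + 10*k) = (k - 2)*(k - 1)*(k^2 - 5*k) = k*(k - 2)*(k - 1)*(k - 5)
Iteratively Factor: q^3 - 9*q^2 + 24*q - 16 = (q - 1)*(q^2 - 8*q + 16) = (q - 4)*(q - 1)*(q - 4)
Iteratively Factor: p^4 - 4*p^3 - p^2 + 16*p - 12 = (p - 1)*(p^3 - 3*p^2 - 4*p + 12) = (p - 1)*(p + 2)*(p^2 - 5*p + 6) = (p - 3)*(p - 1)*(p + 2)*(p - 2)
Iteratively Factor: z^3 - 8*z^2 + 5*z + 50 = (z - 5)*(z^2 - 3*z - 10) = (z - 5)*(z + 2)*(z - 5)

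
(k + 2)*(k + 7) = k^2 + 9*k + 14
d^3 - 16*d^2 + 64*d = d*(d - 8)^2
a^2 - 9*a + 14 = (a - 7)*(a - 2)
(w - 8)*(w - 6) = w^2 - 14*w + 48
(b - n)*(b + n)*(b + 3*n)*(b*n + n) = b^4*n + 3*b^3*n^2 + b^3*n - b^2*n^3 + 3*b^2*n^2 - 3*b*n^4 - b*n^3 - 3*n^4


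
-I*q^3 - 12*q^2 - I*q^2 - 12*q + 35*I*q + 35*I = (q - 7*I)*(q - 5*I)*(-I*q - I)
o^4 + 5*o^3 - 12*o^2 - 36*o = o*(o - 3)*(o + 2)*(o + 6)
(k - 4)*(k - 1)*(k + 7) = k^3 + 2*k^2 - 31*k + 28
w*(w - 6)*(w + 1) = w^3 - 5*w^2 - 6*w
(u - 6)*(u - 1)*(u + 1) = u^3 - 6*u^2 - u + 6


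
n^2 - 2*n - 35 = (n - 7)*(n + 5)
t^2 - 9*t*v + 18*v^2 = (t - 6*v)*(t - 3*v)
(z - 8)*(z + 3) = z^2 - 5*z - 24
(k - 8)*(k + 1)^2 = k^3 - 6*k^2 - 15*k - 8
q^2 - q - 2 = (q - 2)*(q + 1)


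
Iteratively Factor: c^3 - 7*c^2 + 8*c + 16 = (c + 1)*(c^2 - 8*c + 16) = (c - 4)*(c + 1)*(c - 4)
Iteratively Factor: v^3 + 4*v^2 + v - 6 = (v + 2)*(v^2 + 2*v - 3) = (v - 1)*(v + 2)*(v + 3)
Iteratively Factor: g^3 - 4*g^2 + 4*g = (g)*(g^2 - 4*g + 4) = g*(g - 2)*(g - 2)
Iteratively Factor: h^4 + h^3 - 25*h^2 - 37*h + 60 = (h + 4)*(h^3 - 3*h^2 - 13*h + 15) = (h - 5)*(h + 4)*(h^2 + 2*h - 3) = (h - 5)*(h - 1)*(h + 4)*(h + 3)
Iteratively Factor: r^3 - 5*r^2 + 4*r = (r - 1)*(r^2 - 4*r) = r*(r - 1)*(r - 4)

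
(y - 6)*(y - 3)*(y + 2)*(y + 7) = y^4 - 49*y^2 + 36*y + 252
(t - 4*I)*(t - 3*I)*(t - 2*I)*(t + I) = t^4 - 8*I*t^3 - 17*t^2 - 2*I*t - 24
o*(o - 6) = o^2 - 6*o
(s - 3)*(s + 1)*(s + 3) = s^3 + s^2 - 9*s - 9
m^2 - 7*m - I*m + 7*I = (m - 7)*(m - I)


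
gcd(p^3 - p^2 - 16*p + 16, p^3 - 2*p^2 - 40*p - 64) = p + 4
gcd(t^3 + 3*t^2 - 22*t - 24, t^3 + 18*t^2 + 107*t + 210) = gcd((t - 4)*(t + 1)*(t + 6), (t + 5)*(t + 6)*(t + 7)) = t + 6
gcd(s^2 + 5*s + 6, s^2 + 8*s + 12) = s + 2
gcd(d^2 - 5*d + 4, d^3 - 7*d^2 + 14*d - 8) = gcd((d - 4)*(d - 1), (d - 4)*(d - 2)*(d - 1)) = d^2 - 5*d + 4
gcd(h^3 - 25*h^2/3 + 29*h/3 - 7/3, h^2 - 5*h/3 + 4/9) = h - 1/3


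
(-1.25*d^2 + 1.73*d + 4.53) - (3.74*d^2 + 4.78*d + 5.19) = -4.99*d^2 - 3.05*d - 0.66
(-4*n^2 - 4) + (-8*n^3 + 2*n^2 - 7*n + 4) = -8*n^3 - 2*n^2 - 7*n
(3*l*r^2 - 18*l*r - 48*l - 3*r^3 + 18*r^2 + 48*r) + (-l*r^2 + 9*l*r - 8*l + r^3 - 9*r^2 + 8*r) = 2*l*r^2 - 9*l*r - 56*l - 2*r^3 + 9*r^2 + 56*r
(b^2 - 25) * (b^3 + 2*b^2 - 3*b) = b^5 + 2*b^4 - 28*b^3 - 50*b^2 + 75*b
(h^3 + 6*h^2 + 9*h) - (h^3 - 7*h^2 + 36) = 13*h^2 + 9*h - 36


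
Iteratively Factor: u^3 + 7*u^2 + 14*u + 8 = (u + 4)*(u^2 + 3*u + 2) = (u + 1)*(u + 4)*(u + 2)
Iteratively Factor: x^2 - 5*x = (x - 5)*(x)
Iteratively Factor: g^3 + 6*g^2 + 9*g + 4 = (g + 1)*(g^2 + 5*g + 4) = (g + 1)*(g + 4)*(g + 1)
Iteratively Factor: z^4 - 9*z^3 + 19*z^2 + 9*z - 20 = (z - 4)*(z^3 - 5*z^2 - z + 5) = (z - 4)*(z - 1)*(z^2 - 4*z - 5) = (z - 5)*(z - 4)*(z - 1)*(z + 1)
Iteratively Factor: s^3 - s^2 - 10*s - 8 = (s + 2)*(s^2 - 3*s - 4) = (s + 1)*(s + 2)*(s - 4)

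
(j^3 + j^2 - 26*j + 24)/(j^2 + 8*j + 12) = (j^2 - 5*j + 4)/(j + 2)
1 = 1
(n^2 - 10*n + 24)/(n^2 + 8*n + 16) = (n^2 - 10*n + 24)/(n^2 + 8*n + 16)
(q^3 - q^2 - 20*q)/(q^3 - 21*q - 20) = q/(q + 1)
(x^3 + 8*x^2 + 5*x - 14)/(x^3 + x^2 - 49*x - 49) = (x^2 + x - 2)/(x^2 - 6*x - 7)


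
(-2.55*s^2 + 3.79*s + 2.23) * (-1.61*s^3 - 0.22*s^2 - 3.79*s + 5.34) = 4.1055*s^5 - 5.5409*s^4 + 5.2404*s^3 - 28.4717*s^2 + 11.7869*s + 11.9082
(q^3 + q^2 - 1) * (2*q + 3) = 2*q^4 + 5*q^3 + 3*q^2 - 2*q - 3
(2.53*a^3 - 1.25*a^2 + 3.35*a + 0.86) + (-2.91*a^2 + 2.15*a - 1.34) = 2.53*a^3 - 4.16*a^2 + 5.5*a - 0.48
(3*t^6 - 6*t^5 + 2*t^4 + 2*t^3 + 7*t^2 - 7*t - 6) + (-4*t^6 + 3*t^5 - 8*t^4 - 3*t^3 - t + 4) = -t^6 - 3*t^5 - 6*t^4 - t^3 + 7*t^2 - 8*t - 2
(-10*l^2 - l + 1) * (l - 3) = -10*l^3 + 29*l^2 + 4*l - 3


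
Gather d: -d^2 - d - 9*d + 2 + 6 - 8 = -d^2 - 10*d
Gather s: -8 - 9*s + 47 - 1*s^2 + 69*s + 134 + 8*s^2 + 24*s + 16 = 7*s^2 + 84*s + 189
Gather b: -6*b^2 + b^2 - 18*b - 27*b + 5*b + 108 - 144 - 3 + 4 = -5*b^2 - 40*b - 35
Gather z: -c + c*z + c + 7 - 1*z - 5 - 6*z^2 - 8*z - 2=-6*z^2 + z*(c - 9)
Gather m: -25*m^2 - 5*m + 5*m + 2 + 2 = 4 - 25*m^2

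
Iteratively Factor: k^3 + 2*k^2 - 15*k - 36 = (k + 3)*(k^2 - k - 12) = (k - 4)*(k + 3)*(k + 3)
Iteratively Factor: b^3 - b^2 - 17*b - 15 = (b + 1)*(b^2 - 2*b - 15) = (b - 5)*(b + 1)*(b + 3)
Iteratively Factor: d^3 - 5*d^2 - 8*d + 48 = (d - 4)*(d^2 - d - 12) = (d - 4)*(d + 3)*(d - 4)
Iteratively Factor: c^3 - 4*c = (c + 2)*(c^2 - 2*c) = c*(c + 2)*(c - 2)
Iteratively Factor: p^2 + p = (p)*(p + 1)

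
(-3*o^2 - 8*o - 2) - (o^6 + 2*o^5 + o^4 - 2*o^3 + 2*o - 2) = -o^6 - 2*o^5 - o^4 + 2*o^3 - 3*o^2 - 10*o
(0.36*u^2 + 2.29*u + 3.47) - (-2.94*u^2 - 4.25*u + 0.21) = 3.3*u^2 + 6.54*u + 3.26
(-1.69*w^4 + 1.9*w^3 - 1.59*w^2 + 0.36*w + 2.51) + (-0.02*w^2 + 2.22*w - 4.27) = -1.69*w^4 + 1.9*w^3 - 1.61*w^2 + 2.58*w - 1.76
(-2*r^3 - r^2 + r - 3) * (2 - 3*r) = 6*r^4 - r^3 - 5*r^2 + 11*r - 6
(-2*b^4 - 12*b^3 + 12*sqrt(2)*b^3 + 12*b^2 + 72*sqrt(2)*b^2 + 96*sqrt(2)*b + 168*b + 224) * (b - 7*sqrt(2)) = -2*b^5 - 12*b^4 + 26*sqrt(2)*b^4 - 156*b^3 + 156*sqrt(2)*b^3 - 840*b^2 + 12*sqrt(2)*b^2 - 1176*sqrt(2)*b - 1120*b - 1568*sqrt(2)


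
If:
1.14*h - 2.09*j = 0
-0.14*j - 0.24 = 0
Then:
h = -3.14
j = -1.71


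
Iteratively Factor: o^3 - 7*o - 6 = (o + 2)*(o^2 - 2*o - 3) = (o + 1)*(o + 2)*(o - 3)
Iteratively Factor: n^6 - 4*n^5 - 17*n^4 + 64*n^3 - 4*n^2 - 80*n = (n + 4)*(n^5 - 8*n^4 + 15*n^3 + 4*n^2 - 20*n) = n*(n + 4)*(n^4 - 8*n^3 + 15*n^2 + 4*n - 20) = n*(n - 5)*(n + 4)*(n^3 - 3*n^2 + 4) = n*(n - 5)*(n - 2)*(n + 4)*(n^2 - n - 2) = n*(n - 5)*(n - 2)*(n + 1)*(n + 4)*(n - 2)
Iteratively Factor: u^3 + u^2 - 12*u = (u + 4)*(u^2 - 3*u) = u*(u + 4)*(u - 3)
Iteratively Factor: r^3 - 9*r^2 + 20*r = (r - 5)*(r^2 - 4*r) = (r - 5)*(r - 4)*(r)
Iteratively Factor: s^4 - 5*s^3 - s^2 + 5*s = (s - 5)*(s^3 - s) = (s - 5)*(s - 1)*(s^2 + s) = s*(s - 5)*(s - 1)*(s + 1)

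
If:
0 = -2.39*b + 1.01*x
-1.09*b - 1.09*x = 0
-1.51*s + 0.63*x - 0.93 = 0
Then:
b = 0.00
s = -0.62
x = 0.00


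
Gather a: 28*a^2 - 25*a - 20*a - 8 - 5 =28*a^2 - 45*a - 13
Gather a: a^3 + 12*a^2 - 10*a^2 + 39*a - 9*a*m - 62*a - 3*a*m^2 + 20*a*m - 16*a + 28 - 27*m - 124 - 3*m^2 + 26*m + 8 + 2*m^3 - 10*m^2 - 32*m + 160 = a^3 + 2*a^2 + a*(-3*m^2 + 11*m - 39) + 2*m^3 - 13*m^2 - 33*m + 72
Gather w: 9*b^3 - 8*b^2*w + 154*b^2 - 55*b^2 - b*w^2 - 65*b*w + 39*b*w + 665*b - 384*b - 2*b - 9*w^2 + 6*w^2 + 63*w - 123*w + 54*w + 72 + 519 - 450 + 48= 9*b^3 + 99*b^2 + 279*b + w^2*(-b - 3) + w*(-8*b^2 - 26*b - 6) + 189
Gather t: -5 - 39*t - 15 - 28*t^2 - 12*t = -28*t^2 - 51*t - 20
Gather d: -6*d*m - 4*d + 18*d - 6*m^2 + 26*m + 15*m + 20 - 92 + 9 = d*(14 - 6*m) - 6*m^2 + 41*m - 63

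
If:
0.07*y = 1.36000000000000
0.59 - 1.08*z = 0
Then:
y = 19.43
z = 0.55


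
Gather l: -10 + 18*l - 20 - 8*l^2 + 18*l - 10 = -8*l^2 + 36*l - 40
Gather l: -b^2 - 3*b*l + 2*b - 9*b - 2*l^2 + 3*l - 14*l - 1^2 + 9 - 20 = -b^2 - 7*b - 2*l^2 + l*(-3*b - 11) - 12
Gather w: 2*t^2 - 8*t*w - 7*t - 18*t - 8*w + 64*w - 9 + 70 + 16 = 2*t^2 - 25*t + w*(56 - 8*t) + 77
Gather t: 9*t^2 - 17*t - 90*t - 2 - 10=9*t^2 - 107*t - 12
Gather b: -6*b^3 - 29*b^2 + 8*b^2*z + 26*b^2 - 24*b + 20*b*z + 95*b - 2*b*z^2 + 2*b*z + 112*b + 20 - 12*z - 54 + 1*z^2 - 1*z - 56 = -6*b^3 + b^2*(8*z - 3) + b*(-2*z^2 + 22*z + 183) + z^2 - 13*z - 90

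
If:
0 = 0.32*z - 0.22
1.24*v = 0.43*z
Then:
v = 0.24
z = 0.69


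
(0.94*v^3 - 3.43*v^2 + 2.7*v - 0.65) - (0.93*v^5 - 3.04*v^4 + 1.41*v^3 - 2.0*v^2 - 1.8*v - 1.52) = -0.93*v^5 + 3.04*v^4 - 0.47*v^3 - 1.43*v^2 + 4.5*v + 0.87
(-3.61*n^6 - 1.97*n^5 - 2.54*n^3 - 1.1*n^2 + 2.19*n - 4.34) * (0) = 0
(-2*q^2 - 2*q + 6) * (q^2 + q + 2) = -2*q^4 - 4*q^3 + 2*q + 12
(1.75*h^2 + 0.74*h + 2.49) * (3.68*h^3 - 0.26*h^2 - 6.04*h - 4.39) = 6.44*h^5 + 2.2682*h^4 - 1.5992*h^3 - 12.7995*h^2 - 18.2882*h - 10.9311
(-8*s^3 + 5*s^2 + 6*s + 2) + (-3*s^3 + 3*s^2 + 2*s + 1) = -11*s^3 + 8*s^2 + 8*s + 3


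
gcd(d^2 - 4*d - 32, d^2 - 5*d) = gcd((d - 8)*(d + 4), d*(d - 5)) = 1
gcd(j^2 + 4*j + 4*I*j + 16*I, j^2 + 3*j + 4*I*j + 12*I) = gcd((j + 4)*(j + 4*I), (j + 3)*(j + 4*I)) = j + 4*I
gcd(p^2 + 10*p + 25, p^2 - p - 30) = p + 5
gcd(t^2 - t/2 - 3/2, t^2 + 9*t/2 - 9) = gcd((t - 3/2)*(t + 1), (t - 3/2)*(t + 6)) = t - 3/2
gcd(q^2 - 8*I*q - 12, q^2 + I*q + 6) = q - 2*I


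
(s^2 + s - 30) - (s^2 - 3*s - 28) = 4*s - 2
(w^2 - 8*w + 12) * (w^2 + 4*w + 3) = w^4 - 4*w^3 - 17*w^2 + 24*w + 36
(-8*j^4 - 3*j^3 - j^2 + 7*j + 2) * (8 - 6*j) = 48*j^5 - 46*j^4 - 18*j^3 - 50*j^2 + 44*j + 16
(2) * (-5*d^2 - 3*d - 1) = -10*d^2 - 6*d - 2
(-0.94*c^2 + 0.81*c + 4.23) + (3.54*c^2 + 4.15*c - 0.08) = 2.6*c^2 + 4.96*c + 4.15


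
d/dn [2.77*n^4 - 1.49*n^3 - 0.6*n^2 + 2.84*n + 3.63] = 11.08*n^3 - 4.47*n^2 - 1.2*n + 2.84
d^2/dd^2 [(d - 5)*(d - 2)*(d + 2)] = 6*d - 10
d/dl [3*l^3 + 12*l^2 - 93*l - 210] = 9*l^2 + 24*l - 93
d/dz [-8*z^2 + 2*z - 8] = 2 - 16*z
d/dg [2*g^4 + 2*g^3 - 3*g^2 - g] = 8*g^3 + 6*g^2 - 6*g - 1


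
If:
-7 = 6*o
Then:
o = -7/6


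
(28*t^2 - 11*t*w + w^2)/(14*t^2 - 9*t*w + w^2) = (4*t - w)/(2*t - w)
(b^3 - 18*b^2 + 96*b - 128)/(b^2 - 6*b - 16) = (b^2 - 10*b + 16)/(b + 2)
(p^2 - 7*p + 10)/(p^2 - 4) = (p - 5)/(p + 2)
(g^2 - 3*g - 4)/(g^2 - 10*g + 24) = (g + 1)/(g - 6)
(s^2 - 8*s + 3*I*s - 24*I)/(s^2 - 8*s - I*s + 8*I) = (s + 3*I)/(s - I)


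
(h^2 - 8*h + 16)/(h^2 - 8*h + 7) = (h^2 - 8*h + 16)/(h^2 - 8*h + 7)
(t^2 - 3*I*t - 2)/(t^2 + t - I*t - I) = (t - 2*I)/(t + 1)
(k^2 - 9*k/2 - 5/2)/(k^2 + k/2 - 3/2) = (2*k^2 - 9*k - 5)/(2*k^2 + k - 3)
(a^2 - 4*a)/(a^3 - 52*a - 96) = a*(4 - a)/(-a^3 + 52*a + 96)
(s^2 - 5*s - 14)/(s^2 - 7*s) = (s + 2)/s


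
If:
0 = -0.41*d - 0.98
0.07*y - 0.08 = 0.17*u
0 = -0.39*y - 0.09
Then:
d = -2.39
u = -0.57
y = -0.23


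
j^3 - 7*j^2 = j^2*(j - 7)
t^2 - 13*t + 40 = (t - 8)*(t - 5)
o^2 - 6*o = o*(o - 6)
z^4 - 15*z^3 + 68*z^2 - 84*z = z*(z - 7)*(z - 6)*(z - 2)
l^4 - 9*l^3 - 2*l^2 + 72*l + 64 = (l - 8)*(l - 4)*(l + 1)*(l + 2)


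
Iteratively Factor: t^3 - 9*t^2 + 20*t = (t - 5)*(t^2 - 4*t) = (t - 5)*(t - 4)*(t)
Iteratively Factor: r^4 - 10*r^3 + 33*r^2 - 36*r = (r)*(r^3 - 10*r^2 + 33*r - 36) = r*(r - 3)*(r^2 - 7*r + 12) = r*(r - 4)*(r - 3)*(r - 3)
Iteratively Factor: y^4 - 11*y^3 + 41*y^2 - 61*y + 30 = (y - 5)*(y^3 - 6*y^2 + 11*y - 6) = (y - 5)*(y - 1)*(y^2 - 5*y + 6) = (y - 5)*(y - 3)*(y - 1)*(y - 2)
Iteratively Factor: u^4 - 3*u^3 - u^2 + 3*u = (u)*(u^3 - 3*u^2 - u + 3) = u*(u - 3)*(u^2 - 1) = u*(u - 3)*(u + 1)*(u - 1)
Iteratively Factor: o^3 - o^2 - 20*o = (o - 5)*(o^2 + 4*o) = (o - 5)*(o + 4)*(o)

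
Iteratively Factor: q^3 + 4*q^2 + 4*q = (q)*(q^2 + 4*q + 4) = q*(q + 2)*(q + 2)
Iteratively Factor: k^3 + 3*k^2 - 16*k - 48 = (k + 4)*(k^2 - k - 12) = (k + 3)*(k + 4)*(k - 4)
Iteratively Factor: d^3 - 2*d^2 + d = (d - 1)*(d^2 - d) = d*(d - 1)*(d - 1)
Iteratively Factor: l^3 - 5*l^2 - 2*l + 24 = (l - 4)*(l^2 - l - 6) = (l - 4)*(l + 2)*(l - 3)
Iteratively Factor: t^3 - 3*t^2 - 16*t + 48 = (t + 4)*(t^2 - 7*t + 12) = (t - 4)*(t + 4)*(t - 3)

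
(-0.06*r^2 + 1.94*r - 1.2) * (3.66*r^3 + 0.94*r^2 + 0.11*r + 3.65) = -0.2196*r^5 + 7.044*r^4 - 2.575*r^3 - 1.1336*r^2 + 6.949*r - 4.38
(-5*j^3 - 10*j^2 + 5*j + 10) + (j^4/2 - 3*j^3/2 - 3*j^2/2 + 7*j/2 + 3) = j^4/2 - 13*j^3/2 - 23*j^2/2 + 17*j/2 + 13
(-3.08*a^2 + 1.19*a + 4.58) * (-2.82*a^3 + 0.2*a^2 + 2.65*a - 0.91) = 8.6856*a^5 - 3.9718*a^4 - 20.8396*a^3 + 6.8723*a^2 + 11.0541*a - 4.1678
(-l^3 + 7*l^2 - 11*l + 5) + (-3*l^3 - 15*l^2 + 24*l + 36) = -4*l^3 - 8*l^2 + 13*l + 41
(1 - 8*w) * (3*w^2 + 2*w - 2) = -24*w^3 - 13*w^2 + 18*w - 2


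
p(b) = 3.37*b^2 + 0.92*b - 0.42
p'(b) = 6.74*b + 0.92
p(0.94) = 3.42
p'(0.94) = 7.26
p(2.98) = 32.25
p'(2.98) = 21.01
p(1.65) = 10.27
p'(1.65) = 12.04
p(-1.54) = 6.16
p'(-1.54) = -9.46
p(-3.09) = 28.91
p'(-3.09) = -19.91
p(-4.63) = 67.56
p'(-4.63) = -30.29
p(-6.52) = 136.84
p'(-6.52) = -43.02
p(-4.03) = 50.60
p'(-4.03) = -26.24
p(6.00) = 126.42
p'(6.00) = 41.36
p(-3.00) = 27.15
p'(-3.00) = -19.30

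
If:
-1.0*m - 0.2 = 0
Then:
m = -0.20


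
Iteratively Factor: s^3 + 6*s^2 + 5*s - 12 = (s + 4)*(s^2 + 2*s - 3) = (s - 1)*(s + 4)*(s + 3)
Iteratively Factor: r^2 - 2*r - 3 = (r + 1)*(r - 3)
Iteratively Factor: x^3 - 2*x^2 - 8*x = (x + 2)*(x^2 - 4*x) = x*(x + 2)*(x - 4)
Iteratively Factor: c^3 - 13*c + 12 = (c - 1)*(c^2 + c - 12) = (c - 3)*(c - 1)*(c + 4)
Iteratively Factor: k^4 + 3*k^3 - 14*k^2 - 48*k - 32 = (k + 2)*(k^3 + k^2 - 16*k - 16) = (k + 1)*(k + 2)*(k^2 - 16) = (k + 1)*(k + 2)*(k + 4)*(k - 4)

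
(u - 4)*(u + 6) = u^2 + 2*u - 24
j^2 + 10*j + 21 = (j + 3)*(j + 7)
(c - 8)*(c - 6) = c^2 - 14*c + 48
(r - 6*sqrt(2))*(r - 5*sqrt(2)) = r^2 - 11*sqrt(2)*r + 60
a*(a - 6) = a^2 - 6*a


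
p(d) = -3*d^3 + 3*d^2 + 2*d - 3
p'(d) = -9*d^2 + 6*d + 2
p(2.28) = -18.40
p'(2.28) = -31.11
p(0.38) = -1.97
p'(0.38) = 2.98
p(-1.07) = 1.97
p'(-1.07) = -14.72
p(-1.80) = 20.62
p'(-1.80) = -37.96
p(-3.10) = 109.00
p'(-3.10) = -103.09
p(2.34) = -20.33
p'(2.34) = -33.24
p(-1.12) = 2.74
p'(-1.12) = -16.01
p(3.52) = -89.63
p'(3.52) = -88.39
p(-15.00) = 10767.00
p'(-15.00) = -2113.00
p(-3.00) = 99.00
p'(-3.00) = -97.00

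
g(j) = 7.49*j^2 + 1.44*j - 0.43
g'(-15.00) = -223.26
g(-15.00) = 1663.22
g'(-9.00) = -133.38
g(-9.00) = 593.30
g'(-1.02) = -13.84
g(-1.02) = 5.89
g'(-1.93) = -27.47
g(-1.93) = 24.69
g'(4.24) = 64.96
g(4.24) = 140.33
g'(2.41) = 37.54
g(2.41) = 46.54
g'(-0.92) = -12.34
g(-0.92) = 4.58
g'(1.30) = 20.91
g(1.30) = 14.10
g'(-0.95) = -12.79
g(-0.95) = 4.96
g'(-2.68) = -38.71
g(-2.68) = 49.51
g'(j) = 14.98*j + 1.44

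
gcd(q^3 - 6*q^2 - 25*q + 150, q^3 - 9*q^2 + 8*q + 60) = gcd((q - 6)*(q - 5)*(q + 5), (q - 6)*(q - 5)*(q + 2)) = q^2 - 11*q + 30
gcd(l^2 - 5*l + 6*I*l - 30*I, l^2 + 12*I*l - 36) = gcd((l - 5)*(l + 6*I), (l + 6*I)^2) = l + 6*I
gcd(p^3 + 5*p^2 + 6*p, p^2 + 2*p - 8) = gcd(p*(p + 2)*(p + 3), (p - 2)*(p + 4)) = 1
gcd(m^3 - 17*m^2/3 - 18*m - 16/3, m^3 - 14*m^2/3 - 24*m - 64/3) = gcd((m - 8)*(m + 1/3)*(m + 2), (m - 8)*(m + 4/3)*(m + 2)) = m^2 - 6*m - 16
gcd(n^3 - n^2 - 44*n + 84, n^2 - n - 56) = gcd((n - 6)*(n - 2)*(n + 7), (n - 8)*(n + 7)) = n + 7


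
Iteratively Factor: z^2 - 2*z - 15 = (z - 5)*(z + 3)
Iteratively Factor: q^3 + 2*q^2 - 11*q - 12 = (q - 3)*(q^2 + 5*q + 4) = (q - 3)*(q + 1)*(q + 4)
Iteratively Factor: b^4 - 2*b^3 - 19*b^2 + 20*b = (b - 5)*(b^3 + 3*b^2 - 4*b) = (b - 5)*(b + 4)*(b^2 - b) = (b - 5)*(b - 1)*(b + 4)*(b)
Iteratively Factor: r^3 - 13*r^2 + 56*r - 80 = (r - 4)*(r^2 - 9*r + 20) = (r - 4)^2*(r - 5)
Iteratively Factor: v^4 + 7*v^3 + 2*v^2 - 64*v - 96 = (v + 2)*(v^3 + 5*v^2 - 8*v - 48) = (v - 3)*(v + 2)*(v^2 + 8*v + 16) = (v - 3)*(v + 2)*(v + 4)*(v + 4)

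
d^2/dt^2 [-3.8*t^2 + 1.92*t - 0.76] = -7.60000000000000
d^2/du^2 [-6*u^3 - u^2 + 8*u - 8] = -36*u - 2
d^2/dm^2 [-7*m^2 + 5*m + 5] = -14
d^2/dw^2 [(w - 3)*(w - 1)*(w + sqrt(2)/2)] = 6*w - 8 + sqrt(2)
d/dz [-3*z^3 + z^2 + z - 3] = -9*z^2 + 2*z + 1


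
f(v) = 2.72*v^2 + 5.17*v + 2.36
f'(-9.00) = -43.79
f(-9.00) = 176.15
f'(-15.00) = -76.43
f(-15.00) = 536.81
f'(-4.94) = -21.70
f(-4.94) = 43.20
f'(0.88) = 9.96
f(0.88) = 9.02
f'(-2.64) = -9.19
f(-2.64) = 7.67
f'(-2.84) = -10.28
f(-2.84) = 9.62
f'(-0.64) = 1.69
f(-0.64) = 0.17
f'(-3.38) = -13.22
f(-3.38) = 15.96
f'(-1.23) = -1.52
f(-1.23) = 0.12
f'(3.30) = 23.12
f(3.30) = 49.04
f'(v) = 5.44*v + 5.17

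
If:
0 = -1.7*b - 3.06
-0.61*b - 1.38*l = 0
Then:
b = -1.80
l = 0.80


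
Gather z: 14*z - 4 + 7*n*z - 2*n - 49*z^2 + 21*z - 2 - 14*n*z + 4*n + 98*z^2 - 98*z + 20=2*n + 49*z^2 + z*(-7*n - 63) + 14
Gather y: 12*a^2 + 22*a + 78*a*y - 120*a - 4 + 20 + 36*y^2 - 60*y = 12*a^2 - 98*a + 36*y^2 + y*(78*a - 60) + 16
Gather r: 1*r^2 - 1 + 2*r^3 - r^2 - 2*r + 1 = 2*r^3 - 2*r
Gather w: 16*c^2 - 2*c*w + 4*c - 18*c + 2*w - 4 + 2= 16*c^2 - 14*c + w*(2 - 2*c) - 2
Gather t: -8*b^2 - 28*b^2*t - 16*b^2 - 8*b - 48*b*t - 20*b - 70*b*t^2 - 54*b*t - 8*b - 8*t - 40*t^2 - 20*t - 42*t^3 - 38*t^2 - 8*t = -24*b^2 - 36*b - 42*t^3 + t^2*(-70*b - 78) + t*(-28*b^2 - 102*b - 36)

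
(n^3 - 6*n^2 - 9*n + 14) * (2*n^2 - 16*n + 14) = 2*n^5 - 28*n^4 + 92*n^3 + 88*n^2 - 350*n + 196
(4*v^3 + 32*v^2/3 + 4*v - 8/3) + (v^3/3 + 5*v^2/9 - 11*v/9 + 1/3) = 13*v^3/3 + 101*v^2/9 + 25*v/9 - 7/3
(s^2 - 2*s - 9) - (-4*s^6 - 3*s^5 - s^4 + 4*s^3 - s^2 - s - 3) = 4*s^6 + 3*s^5 + s^4 - 4*s^3 + 2*s^2 - s - 6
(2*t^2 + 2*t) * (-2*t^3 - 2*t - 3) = -4*t^5 - 4*t^4 - 4*t^3 - 10*t^2 - 6*t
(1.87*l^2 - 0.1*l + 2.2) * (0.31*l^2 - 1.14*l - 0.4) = 0.5797*l^4 - 2.1628*l^3 + 0.0479999999999999*l^2 - 2.468*l - 0.88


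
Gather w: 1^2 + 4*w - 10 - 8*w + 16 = 7 - 4*w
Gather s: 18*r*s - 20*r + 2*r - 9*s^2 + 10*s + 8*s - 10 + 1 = -18*r - 9*s^2 + s*(18*r + 18) - 9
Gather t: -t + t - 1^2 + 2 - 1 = 0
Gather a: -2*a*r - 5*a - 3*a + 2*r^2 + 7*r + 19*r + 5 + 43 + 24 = a*(-2*r - 8) + 2*r^2 + 26*r + 72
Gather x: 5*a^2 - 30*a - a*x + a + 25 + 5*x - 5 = 5*a^2 - 29*a + x*(5 - a) + 20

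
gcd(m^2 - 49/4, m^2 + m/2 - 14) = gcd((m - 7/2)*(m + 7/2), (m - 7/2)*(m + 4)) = m - 7/2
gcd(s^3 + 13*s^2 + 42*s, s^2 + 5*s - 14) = s + 7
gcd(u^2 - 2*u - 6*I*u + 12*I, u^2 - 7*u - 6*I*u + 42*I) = u - 6*I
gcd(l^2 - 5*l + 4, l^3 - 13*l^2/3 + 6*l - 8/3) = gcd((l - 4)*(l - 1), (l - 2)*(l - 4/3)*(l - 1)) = l - 1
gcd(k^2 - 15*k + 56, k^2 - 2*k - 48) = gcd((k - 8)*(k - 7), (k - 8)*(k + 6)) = k - 8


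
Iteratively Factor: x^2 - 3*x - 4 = (x - 4)*(x + 1)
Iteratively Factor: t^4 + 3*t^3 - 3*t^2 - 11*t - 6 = (t + 1)*(t^3 + 2*t^2 - 5*t - 6) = (t + 1)^2*(t^2 + t - 6) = (t + 1)^2*(t + 3)*(t - 2)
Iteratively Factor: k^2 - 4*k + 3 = (k - 1)*(k - 3)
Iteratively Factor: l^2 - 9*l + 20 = (l - 4)*(l - 5)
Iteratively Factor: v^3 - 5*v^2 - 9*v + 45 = (v - 3)*(v^2 - 2*v - 15) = (v - 5)*(v - 3)*(v + 3)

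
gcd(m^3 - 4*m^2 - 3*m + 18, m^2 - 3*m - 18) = 1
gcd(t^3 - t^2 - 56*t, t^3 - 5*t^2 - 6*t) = t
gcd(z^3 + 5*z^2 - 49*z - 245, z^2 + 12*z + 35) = z^2 + 12*z + 35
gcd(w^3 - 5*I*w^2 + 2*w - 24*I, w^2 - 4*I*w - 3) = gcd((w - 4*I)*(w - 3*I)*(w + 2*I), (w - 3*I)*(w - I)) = w - 3*I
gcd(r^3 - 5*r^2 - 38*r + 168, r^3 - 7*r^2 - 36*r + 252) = r^2 - r - 42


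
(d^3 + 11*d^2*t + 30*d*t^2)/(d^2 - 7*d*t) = (d^2 + 11*d*t + 30*t^2)/(d - 7*t)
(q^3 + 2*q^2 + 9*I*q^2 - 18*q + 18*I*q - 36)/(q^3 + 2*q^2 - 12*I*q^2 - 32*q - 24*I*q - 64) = (q^2 + 9*I*q - 18)/(q^2 - 12*I*q - 32)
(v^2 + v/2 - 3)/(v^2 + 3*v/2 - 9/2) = (v + 2)/(v + 3)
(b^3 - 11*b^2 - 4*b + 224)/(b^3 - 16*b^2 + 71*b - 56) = (b + 4)/(b - 1)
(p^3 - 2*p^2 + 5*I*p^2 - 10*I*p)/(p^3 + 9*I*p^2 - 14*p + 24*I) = p*(p^2 + p*(-2 + 5*I) - 10*I)/(p^3 + 9*I*p^2 - 14*p + 24*I)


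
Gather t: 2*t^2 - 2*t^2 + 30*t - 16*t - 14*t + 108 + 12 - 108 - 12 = 0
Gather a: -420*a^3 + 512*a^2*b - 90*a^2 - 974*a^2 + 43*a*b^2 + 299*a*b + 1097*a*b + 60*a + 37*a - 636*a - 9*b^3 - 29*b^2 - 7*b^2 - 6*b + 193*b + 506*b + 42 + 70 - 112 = -420*a^3 + a^2*(512*b - 1064) + a*(43*b^2 + 1396*b - 539) - 9*b^3 - 36*b^2 + 693*b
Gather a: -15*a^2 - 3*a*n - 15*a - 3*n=-15*a^2 + a*(-3*n - 15) - 3*n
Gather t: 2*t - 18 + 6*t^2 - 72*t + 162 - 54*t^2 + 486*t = -48*t^2 + 416*t + 144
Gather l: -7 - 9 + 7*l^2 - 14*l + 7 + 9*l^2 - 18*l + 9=16*l^2 - 32*l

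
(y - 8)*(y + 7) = y^2 - y - 56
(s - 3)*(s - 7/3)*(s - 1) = s^3 - 19*s^2/3 + 37*s/3 - 7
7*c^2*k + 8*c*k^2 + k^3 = k*(c + k)*(7*c + k)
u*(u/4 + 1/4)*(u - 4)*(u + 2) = u^4/4 - u^3/4 - 5*u^2/2 - 2*u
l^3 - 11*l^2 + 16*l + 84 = (l - 7)*(l - 6)*(l + 2)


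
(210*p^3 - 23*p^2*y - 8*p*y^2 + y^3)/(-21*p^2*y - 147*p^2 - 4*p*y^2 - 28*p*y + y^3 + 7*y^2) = (-30*p^2 - p*y + y^2)/(3*p*y + 21*p + y^2 + 7*y)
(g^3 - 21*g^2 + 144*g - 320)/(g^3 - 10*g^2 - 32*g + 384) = (g - 5)/(g + 6)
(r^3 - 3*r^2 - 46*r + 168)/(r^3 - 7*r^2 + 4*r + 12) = (r^2 + 3*r - 28)/(r^2 - r - 2)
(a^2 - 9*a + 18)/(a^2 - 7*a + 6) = (a - 3)/(a - 1)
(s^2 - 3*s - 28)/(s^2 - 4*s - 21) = (s + 4)/(s + 3)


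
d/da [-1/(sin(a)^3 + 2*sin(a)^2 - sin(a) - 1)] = (3*sin(a)^2 + 4*sin(a) - 1)*cos(a)/(-sin(a)*cos(a)^2 - 2*cos(a)^2 + 1)^2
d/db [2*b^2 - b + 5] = 4*b - 1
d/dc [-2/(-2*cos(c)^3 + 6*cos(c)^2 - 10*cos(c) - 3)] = 16*(3*cos(c)^2 - 6*cos(c) + 5)*sin(c)/(23*cos(c) - 6*cos(2*c) + cos(3*c))^2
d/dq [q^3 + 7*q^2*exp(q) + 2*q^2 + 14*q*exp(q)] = 7*q^2*exp(q) + 3*q^2 + 28*q*exp(q) + 4*q + 14*exp(q)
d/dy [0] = 0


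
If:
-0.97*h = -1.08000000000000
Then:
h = 1.11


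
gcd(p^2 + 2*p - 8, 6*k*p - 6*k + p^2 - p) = 1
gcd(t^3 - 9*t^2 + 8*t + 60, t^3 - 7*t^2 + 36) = t^2 - 4*t - 12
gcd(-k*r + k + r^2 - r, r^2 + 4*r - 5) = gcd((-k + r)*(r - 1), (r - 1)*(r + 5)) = r - 1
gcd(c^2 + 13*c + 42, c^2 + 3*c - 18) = c + 6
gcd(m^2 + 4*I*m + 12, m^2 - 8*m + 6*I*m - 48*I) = m + 6*I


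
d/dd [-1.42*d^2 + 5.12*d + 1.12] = 5.12 - 2.84*d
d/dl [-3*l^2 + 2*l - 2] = 2 - 6*l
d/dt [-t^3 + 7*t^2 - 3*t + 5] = -3*t^2 + 14*t - 3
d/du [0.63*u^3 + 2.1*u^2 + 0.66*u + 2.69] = 1.89*u^2 + 4.2*u + 0.66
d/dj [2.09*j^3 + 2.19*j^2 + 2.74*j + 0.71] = 6.27*j^2 + 4.38*j + 2.74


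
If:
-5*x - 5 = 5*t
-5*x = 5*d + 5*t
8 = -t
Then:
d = 1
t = -8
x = 7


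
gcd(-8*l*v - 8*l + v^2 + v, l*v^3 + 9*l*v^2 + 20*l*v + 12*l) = v + 1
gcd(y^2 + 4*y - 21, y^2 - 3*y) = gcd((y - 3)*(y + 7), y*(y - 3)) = y - 3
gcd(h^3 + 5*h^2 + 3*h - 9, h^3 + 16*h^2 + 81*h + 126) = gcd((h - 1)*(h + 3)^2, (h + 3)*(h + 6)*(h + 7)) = h + 3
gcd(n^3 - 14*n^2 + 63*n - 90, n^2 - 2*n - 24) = n - 6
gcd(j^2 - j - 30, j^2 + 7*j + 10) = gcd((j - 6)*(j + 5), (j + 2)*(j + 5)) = j + 5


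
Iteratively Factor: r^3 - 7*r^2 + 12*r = (r - 4)*(r^2 - 3*r) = r*(r - 4)*(r - 3)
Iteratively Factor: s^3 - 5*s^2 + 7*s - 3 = (s - 3)*(s^2 - 2*s + 1) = (s - 3)*(s - 1)*(s - 1)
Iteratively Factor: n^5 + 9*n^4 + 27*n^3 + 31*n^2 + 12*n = (n + 4)*(n^4 + 5*n^3 + 7*n^2 + 3*n) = (n + 1)*(n + 4)*(n^3 + 4*n^2 + 3*n) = n*(n + 1)*(n + 4)*(n^2 + 4*n + 3) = n*(n + 1)^2*(n + 4)*(n + 3)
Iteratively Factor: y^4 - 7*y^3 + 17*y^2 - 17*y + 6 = (y - 1)*(y^3 - 6*y^2 + 11*y - 6) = (y - 2)*(y - 1)*(y^2 - 4*y + 3) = (y - 3)*(y - 2)*(y - 1)*(y - 1)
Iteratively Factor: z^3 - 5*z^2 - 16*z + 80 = (z - 5)*(z^2 - 16) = (z - 5)*(z - 4)*(z + 4)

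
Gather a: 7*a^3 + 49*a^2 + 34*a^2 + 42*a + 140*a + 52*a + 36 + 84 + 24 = 7*a^3 + 83*a^2 + 234*a + 144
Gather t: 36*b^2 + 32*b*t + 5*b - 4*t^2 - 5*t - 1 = 36*b^2 + 5*b - 4*t^2 + t*(32*b - 5) - 1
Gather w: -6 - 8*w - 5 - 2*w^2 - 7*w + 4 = -2*w^2 - 15*w - 7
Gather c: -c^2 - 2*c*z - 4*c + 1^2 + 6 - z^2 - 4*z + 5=-c^2 + c*(-2*z - 4) - z^2 - 4*z + 12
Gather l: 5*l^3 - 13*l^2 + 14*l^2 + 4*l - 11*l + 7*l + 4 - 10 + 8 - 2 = 5*l^3 + l^2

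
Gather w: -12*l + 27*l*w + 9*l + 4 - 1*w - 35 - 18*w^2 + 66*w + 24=-3*l - 18*w^2 + w*(27*l + 65) - 7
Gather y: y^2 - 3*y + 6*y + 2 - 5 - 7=y^2 + 3*y - 10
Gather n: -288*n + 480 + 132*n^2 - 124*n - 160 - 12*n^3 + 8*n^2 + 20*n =-12*n^3 + 140*n^2 - 392*n + 320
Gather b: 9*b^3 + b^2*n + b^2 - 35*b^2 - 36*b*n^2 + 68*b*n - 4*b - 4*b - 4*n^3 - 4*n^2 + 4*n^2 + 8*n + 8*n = 9*b^3 + b^2*(n - 34) + b*(-36*n^2 + 68*n - 8) - 4*n^3 + 16*n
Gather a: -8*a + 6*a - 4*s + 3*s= -2*a - s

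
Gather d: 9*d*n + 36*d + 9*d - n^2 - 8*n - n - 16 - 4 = d*(9*n + 45) - n^2 - 9*n - 20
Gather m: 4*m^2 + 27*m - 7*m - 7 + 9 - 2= 4*m^2 + 20*m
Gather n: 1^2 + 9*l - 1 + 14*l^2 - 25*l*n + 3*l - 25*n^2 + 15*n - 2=14*l^2 + 12*l - 25*n^2 + n*(15 - 25*l) - 2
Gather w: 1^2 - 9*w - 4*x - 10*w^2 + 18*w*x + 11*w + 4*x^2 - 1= -10*w^2 + w*(18*x + 2) + 4*x^2 - 4*x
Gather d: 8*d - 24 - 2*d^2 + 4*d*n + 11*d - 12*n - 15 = -2*d^2 + d*(4*n + 19) - 12*n - 39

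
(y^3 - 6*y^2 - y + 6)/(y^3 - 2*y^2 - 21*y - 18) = (y - 1)/(y + 3)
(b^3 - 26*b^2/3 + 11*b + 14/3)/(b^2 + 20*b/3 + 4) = (3*b^3 - 26*b^2 + 33*b + 14)/(3*b^2 + 20*b + 12)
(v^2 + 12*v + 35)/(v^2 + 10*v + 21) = (v + 5)/(v + 3)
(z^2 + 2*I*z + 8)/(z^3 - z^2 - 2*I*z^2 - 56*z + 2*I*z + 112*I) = (z + 4*I)/(z^2 - z - 56)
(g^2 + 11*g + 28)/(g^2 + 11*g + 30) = (g^2 + 11*g + 28)/(g^2 + 11*g + 30)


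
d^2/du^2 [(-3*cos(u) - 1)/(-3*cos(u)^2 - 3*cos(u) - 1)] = 3*(117*cos(u) + 76*cos(2*u) + 63*cos(3*u)/2 - 3*cos(4*u) - 9*cos(5*u)/2 + 63)/(6*cos(u) + 3*cos(2*u) + 5)^3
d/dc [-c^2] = -2*c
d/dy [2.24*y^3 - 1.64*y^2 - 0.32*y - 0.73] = 6.72*y^2 - 3.28*y - 0.32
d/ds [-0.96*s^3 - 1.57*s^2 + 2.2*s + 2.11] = -2.88*s^2 - 3.14*s + 2.2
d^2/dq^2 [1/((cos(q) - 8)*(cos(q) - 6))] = (-4*sin(q)^4 + 6*sin(q)^2 - 1449*cos(q)/2 + 21*cos(3*q)/2 + 294)/((cos(q) - 8)^3*(cos(q) - 6)^3)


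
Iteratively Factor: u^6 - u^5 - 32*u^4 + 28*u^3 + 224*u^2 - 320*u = (u)*(u^5 - u^4 - 32*u^3 + 28*u^2 + 224*u - 320) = u*(u + 4)*(u^4 - 5*u^3 - 12*u^2 + 76*u - 80) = u*(u - 2)*(u + 4)*(u^3 - 3*u^2 - 18*u + 40) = u*(u - 5)*(u - 2)*(u + 4)*(u^2 + 2*u - 8) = u*(u - 5)*(u - 2)^2*(u + 4)*(u + 4)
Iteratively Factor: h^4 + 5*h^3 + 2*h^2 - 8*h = (h + 4)*(h^3 + h^2 - 2*h) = (h - 1)*(h + 4)*(h^2 + 2*h) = h*(h - 1)*(h + 4)*(h + 2)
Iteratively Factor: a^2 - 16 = (a + 4)*(a - 4)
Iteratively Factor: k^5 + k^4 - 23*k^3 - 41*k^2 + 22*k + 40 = (k + 2)*(k^4 - k^3 - 21*k^2 + k + 20) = (k - 1)*(k + 2)*(k^3 - 21*k - 20) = (k - 1)*(k + 2)*(k + 4)*(k^2 - 4*k - 5) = (k - 5)*(k - 1)*(k + 2)*(k + 4)*(k + 1)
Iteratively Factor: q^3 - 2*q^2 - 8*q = (q + 2)*(q^2 - 4*q) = (q - 4)*(q + 2)*(q)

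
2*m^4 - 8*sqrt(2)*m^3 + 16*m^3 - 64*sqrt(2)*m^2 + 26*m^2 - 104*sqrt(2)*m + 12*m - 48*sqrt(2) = (m + 6)*(m - 4*sqrt(2))*(sqrt(2)*m + sqrt(2))^2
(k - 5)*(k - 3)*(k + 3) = k^3 - 5*k^2 - 9*k + 45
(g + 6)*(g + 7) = g^2 + 13*g + 42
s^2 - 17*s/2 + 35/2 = (s - 5)*(s - 7/2)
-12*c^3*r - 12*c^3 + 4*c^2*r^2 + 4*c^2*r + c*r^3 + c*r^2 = (-2*c + r)*(6*c + r)*(c*r + c)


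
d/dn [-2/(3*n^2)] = 4/(3*n^3)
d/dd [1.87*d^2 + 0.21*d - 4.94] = 3.74*d + 0.21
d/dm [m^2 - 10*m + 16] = 2*m - 10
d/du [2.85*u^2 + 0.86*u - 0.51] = 5.7*u + 0.86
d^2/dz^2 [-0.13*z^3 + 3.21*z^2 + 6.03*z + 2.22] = 6.42 - 0.78*z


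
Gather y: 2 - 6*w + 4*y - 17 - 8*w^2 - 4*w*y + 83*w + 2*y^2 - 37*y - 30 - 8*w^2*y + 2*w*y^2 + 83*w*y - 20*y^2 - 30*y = -8*w^2 + 77*w + y^2*(2*w - 18) + y*(-8*w^2 + 79*w - 63) - 45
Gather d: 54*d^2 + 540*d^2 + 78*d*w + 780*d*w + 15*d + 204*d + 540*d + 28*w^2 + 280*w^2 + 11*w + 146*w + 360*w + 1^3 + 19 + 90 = 594*d^2 + d*(858*w + 759) + 308*w^2 + 517*w + 110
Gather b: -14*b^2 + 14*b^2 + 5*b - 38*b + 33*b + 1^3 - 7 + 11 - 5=0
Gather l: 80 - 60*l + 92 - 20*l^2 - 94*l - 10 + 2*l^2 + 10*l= -18*l^2 - 144*l + 162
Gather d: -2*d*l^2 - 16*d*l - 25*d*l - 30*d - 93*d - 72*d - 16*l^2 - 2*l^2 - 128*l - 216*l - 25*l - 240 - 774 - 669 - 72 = d*(-2*l^2 - 41*l - 195) - 18*l^2 - 369*l - 1755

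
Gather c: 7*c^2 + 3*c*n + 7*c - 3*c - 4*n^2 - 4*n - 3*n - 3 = 7*c^2 + c*(3*n + 4) - 4*n^2 - 7*n - 3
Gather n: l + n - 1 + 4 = l + n + 3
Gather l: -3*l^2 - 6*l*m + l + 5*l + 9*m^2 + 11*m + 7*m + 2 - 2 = -3*l^2 + l*(6 - 6*m) + 9*m^2 + 18*m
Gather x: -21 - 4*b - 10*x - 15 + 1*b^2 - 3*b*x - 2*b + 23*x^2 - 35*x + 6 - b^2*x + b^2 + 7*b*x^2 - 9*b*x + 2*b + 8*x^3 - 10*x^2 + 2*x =2*b^2 - 4*b + 8*x^3 + x^2*(7*b + 13) + x*(-b^2 - 12*b - 43) - 30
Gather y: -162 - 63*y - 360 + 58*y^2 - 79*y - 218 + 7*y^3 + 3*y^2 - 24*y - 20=7*y^3 + 61*y^2 - 166*y - 760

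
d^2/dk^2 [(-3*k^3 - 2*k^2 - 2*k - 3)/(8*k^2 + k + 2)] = 2*(-67*k^3 - 498*k^2 - 12*k + 41)/(512*k^6 + 192*k^5 + 408*k^4 + 97*k^3 + 102*k^2 + 12*k + 8)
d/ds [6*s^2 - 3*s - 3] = 12*s - 3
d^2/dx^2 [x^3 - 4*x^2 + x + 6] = 6*x - 8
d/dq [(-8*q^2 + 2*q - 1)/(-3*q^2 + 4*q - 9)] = 2*(-13*q^2 + 69*q - 7)/(9*q^4 - 24*q^3 + 70*q^2 - 72*q + 81)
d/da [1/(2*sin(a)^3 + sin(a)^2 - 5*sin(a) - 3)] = (-2*sin(a) + 6*cos(a)^2 - 1)*cos(a)/((sin(a) + cos(a)^2)^2*(2*sin(a) + 3)^2)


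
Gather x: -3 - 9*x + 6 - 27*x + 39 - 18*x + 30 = 72 - 54*x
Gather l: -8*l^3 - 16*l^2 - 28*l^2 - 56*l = -8*l^3 - 44*l^2 - 56*l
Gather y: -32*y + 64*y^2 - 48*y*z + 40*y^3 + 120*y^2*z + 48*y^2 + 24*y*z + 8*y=40*y^3 + y^2*(120*z + 112) + y*(-24*z - 24)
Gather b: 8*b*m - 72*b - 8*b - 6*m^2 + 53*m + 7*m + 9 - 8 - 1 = b*(8*m - 80) - 6*m^2 + 60*m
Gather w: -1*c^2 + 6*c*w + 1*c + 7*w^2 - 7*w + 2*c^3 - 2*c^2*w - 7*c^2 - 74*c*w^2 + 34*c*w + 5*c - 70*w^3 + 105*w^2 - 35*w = 2*c^3 - 8*c^2 + 6*c - 70*w^3 + w^2*(112 - 74*c) + w*(-2*c^2 + 40*c - 42)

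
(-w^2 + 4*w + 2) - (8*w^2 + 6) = -9*w^2 + 4*w - 4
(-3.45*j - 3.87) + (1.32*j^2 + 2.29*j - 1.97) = 1.32*j^2 - 1.16*j - 5.84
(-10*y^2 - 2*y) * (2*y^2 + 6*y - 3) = -20*y^4 - 64*y^3 + 18*y^2 + 6*y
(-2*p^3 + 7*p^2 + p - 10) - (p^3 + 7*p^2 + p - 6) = -3*p^3 - 4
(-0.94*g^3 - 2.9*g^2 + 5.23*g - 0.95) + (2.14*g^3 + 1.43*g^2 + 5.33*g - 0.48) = 1.2*g^3 - 1.47*g^2 + 10.56*g - 1.43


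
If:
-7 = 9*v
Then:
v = -7/9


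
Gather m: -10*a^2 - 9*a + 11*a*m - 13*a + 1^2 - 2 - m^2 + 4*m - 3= -10*a^2 - 22*a - m^2 + m*(11*a + 4) - 4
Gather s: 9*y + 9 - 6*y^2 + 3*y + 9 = -6*y^2 + 12*y + 18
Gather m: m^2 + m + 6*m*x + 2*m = m^2 + m*(6*x + 3)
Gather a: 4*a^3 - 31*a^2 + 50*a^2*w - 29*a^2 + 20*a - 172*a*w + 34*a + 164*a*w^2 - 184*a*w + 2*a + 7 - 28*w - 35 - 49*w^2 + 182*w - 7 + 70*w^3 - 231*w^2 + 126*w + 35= 4*a^3 + a^2*(50*w - 60) + a*(164*w^2 - 356*w + 56) + 70*w^3 - 280*w^2 + 280*w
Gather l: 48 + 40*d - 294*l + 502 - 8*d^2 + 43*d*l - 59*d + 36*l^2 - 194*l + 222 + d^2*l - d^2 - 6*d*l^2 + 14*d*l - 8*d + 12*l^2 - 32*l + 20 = -9*d^2 - 27*d + l^2*(48 - 6*d) + l*(d^2 + 57*d - 520) + 792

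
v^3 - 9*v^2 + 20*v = v*(v - 5)*(v - 4)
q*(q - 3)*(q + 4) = q^3 + q^2 - 12*q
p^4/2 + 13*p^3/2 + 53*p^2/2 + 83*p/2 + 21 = (p/2 + 1)*(p + 1)*(p + 3)*(p + 7)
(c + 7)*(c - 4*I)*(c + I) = c^3 + 7*c^2 - 3*I*c^2 + 4*c - 21*I*c + 28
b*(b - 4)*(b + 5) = b^3 + b^2 - 20*b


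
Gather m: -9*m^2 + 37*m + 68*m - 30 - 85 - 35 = -9*m^2 + 105*m - 150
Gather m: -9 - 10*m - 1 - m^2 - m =-m^2 - 11*m - 10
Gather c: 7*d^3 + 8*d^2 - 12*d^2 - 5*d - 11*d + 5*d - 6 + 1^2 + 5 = 7*d^3 - 4*d^2 - 11*d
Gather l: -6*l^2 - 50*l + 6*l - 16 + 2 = -6*l^2 - 44*l - 14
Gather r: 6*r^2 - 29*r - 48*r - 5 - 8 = 6*r^2 - 77*r - 13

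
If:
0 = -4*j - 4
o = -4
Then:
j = -1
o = -4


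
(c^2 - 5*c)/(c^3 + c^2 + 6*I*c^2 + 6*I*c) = (c - 5)/(c^2 + c + 6*I*c + 6*I)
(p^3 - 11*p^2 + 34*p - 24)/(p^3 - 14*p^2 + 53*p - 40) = (p^2 - 10*p + 24)/(p^2 - 13*p + 40)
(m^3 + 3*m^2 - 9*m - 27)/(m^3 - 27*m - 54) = (m - 3)/(m - 6)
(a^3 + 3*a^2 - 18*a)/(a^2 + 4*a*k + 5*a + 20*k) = a*(a^2 + 3*a - 18)/(a^2 + 4*a*k + 5*a + 20*k)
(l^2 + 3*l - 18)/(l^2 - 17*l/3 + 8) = 3*(l + 6)/(3*l - 8)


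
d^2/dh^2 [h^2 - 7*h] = 2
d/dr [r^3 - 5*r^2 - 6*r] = 3*r^2 - 10*r - 6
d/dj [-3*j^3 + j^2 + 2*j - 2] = -9*j^2 + 2*j + 2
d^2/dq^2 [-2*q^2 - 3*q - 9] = -4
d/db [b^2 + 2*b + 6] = 2*b + 2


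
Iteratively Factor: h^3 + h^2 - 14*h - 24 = (h + 2)*(h^2 - h - 12) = (h + 2)*(h + 3)*(h - 4)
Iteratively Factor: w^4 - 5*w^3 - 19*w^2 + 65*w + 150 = (w - 5)*(w^3 - 19*w - 30) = (w - 5)^2*(w^2 + 5*w + 6) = (w - 5)^2*(w + 3)*(w + 2)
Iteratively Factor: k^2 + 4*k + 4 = (k + 2)*(k + 2)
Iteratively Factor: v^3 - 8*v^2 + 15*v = (v)*(v^2 - 8*v + 15) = v*(v - 5)*(v - 3)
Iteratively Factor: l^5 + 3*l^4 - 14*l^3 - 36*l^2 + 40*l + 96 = (l - 3)*(l^4 + 6*l^3 + 4*l^2 - 24*l - 32) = (l - 3)*(l - 2)*(l^3 + 8*l^2 + 20*l + 16) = (l - 3)*(l - 2)*(l + 4)*(l^2 + 4*l + 4) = (l - 3)*(l - 2)*(l + 2)*(l + 4)*(l + 2)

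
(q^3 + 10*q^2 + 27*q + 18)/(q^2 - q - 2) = (q^2 + 9*q + 18)/(q - 2)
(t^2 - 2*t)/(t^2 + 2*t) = (t - 2)/(t + 2)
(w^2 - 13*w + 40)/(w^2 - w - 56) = (w - 5)/(w + 7)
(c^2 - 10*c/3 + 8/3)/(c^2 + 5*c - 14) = (c - 4/3)/(c + 7)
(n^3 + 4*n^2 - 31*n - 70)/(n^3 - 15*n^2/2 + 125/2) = 2*(n^2 + 9*n + 14)/(2*n^2 - 5*n - 25)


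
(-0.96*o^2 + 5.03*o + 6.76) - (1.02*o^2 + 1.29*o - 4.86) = -1.98*o^2 + 3.74*o + 11.62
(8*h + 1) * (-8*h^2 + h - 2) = -64*h^3 - 15*h - 2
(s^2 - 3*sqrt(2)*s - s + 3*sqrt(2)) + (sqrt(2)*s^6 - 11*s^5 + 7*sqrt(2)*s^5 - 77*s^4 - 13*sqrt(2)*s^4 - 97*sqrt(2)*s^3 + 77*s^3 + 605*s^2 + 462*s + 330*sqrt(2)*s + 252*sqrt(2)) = sqrt(2)*s^6 - 11*s^5 + 7*sqrt(2)*s^5 - 77*s^4 - 13*sqrt(2)*s^4 - 97*sqrt(2)*s^3 + 77*s^3 + 606*s^2 + 461*s + 327*sqrt(2)*s + 255*sqrt(2)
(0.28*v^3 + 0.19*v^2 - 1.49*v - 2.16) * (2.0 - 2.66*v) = -0.7448*v^4 + 0.0546*v^3 + 4.3434*v^2 + 2.7656*v - 4.32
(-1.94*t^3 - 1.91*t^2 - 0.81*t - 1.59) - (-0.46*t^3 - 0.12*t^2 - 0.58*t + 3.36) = -1.48*t^3 - 1.79*t^2 - 0.23*t - 4.95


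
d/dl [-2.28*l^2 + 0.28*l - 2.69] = 0.28 - 4.56*l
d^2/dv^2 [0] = 0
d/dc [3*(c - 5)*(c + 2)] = 6*c - 9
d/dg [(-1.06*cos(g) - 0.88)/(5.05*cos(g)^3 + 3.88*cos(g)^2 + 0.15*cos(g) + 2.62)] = (-10.706*cos(g)^3 - 17.4448*cos(g)^2 - 6.8288*cos(g) + 2.6452)*sin(g)/(25.5025*cos(g)^6 + 39.188*cos(g)^5 + 16.5694*cos(g)^4 + 27.626*cos(g)^3 + 20.3537*cos(g)^2 + 0.786*cos(g) + 6.8644)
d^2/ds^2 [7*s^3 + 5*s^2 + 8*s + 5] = 42*s + 10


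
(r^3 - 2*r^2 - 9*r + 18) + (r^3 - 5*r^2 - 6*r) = 2*r^3 - 7*r^2 - 15*r + 18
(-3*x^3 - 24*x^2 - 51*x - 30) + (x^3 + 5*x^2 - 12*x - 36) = -2*x^3 - 19*x^2 - 63*x - 66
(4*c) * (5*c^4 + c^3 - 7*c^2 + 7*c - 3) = 20*c^5 + 4*c^4 - 28*c^3 + 28*c^2 - 12*c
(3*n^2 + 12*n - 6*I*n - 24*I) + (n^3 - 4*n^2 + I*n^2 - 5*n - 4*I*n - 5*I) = n^3 - n^2 + I*n^2 + 7*n - 10*I*n - 29*I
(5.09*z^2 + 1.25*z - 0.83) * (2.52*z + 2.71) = 12.8268*z^3 + 16.9439*z^2 + 1.2959*z - 2.2493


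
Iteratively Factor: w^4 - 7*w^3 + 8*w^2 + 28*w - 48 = (w - 4)*(w^3 - 3*w^2 - 4*w + 12) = (w - 4)*(w - 2)*(w^2 - w - 6) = (w - 4)*(w - 3)*(w - 2)*(w + 2)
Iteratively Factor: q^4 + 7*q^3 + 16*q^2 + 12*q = (q + 2)*(q^3 + 5*q^2 + 6*q) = (q + 2)^2*(q^2 + 3*q) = q*(q + 2)^2*(q + 3)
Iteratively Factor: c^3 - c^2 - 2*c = (c + 1)*(c^2 - 2*c) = c*(c + 1)*(c - 2)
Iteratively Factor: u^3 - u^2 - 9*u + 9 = (u - 1)*(u^2 - 9) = (u - 3)*(u - 1)*(u + 3)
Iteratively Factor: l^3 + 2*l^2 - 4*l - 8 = (l + 2)*(l^2 - 4) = (l - 2)*(l + 2)*(l + 2)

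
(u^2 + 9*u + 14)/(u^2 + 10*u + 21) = (u + 2)/(u + 3)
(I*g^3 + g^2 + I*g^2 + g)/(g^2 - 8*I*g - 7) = I*g*(g + 1)/(g - 7*I)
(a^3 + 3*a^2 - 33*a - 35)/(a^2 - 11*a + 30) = (a^2 + 8*a + 7)/(a - 6)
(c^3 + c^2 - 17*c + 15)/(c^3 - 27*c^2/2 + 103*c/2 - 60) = 2*(c^2 + 4*c - 5)/(2*c^2 - 21*c + 40)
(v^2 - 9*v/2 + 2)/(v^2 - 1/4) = 2*(v - 4)/(2*v + 1)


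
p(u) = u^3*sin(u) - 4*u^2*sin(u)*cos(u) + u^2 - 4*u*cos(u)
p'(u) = u^3*cos(u) + 4*u^2*sin(u)^2 + 3*u^2*sin(u) - 4*u^2*cos(u)^2 - 8*u*sin(u)*cos(u) + 4*u*sin(u) + 2*u - 4*cos(u)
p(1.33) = 1.15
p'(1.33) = 16.39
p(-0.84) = 4.79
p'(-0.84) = -6.85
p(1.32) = 0.98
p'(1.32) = 15.97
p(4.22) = -70.11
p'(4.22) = -61.82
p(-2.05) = 1.19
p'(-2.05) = 14.18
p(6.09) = -2.23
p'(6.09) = 75.64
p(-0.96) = 5.58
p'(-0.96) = -6.19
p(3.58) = -13.40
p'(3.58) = -96.96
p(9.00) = 535.89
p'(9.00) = -714.50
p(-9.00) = 226.97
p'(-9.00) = 377.64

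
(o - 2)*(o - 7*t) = o^2 - 7*o*t - 2*o + 14*t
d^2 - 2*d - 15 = (d - 5)*(d + 3)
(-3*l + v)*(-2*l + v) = 6*l^2 - 5*l*v + v^2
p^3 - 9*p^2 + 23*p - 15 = (p - 5)*(p - 3)*(p - 1)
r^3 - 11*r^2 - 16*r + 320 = (r - 8)^2*(r + 5)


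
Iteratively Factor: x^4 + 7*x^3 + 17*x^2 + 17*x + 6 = (x + 1)*(x^3 + 6*x^2 + 11*x + 6) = (x + 1)*(x + 3)*(x^2 + 3*x + 2) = (x + 1)*(x + 2)*(x + 3)*(x + 1)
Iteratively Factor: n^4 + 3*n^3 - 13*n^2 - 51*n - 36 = (n + 1)*(n^3 + 2*n^2 - 15*n - 36) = (n + 1)*(n + 3)*(n^2 - n - 12) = (n - 4)*(n + 1)*(n + 3)*(n + 3)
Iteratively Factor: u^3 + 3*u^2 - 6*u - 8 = (u - 2)*(u^2 + 5*u + 4) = (u - 2)*(u + 4)*(u + 1)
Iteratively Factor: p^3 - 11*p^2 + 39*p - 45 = (p - 5)*(p^2 - 6*p + 9) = (p - 5)*(p - 3)*(p - 3)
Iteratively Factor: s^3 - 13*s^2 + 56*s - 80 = (s - 4)*(s^2 - 9*s + 20) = (s - 4)^2*(s - 5)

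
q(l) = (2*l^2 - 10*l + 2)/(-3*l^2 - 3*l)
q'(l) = (4*l - 10)/(-3*l^2 - 3*l) + (6*l + 3)*(2*l^2 - 10*l + 2)/(-3*l^2 - 3*l)^2 = 2*(-6*l^2 + 2*l + 1)/(3*l^2*(l^2 + 2*l + 1))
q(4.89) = -0.01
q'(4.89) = -0.11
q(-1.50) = -9.56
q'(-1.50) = -18.37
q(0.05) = -9.56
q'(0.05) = 262.43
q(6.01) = -0.11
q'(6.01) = -0.08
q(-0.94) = 77.82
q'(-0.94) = -1295.54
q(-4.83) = -1.75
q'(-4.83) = -0.29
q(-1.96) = -5.19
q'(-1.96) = -4.89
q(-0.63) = 13.00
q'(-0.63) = -32.41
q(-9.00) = -1.18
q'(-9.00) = -0.06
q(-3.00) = -2.78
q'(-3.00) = -1.09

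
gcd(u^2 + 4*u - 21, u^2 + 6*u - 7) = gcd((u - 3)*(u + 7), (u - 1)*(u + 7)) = u + 7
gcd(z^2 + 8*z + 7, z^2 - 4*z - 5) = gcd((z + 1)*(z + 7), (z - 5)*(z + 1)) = z + 1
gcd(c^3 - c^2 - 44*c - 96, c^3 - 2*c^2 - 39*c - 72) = c^2 - 5*c - 24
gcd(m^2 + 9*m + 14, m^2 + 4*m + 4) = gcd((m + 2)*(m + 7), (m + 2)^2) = m + 2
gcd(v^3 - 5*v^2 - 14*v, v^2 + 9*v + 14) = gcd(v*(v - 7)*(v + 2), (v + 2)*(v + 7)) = v + 2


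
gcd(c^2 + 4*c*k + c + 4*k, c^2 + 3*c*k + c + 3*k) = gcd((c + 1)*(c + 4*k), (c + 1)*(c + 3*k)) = c + 1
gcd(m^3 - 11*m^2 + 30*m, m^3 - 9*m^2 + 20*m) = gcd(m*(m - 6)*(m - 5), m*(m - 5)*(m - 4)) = m^2 - 5*m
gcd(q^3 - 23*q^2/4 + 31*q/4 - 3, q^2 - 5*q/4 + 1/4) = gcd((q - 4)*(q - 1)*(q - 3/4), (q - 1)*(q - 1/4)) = q - 1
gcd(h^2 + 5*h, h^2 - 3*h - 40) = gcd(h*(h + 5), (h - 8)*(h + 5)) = h + 5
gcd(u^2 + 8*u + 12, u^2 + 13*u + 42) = u + 6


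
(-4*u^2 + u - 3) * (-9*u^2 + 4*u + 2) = 36*u^4 - 25*u^3 + 23*u^2 - 10*u - 6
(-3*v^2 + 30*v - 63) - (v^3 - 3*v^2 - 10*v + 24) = -v^3 + 40*v - 87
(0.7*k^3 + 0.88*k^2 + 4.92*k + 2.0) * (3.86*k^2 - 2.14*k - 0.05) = 2.702*k^5 + 1.8988*k^4 + 17.073*k^3 - 2.8528*k^2 - 4.526*k - 0.1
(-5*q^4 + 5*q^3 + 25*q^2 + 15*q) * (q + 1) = -5*q^5 + 30*q^3 + 40*q^2 + 15*q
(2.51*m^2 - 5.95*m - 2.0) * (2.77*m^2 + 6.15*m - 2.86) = 6.9527*m^4 - 1.045*m^3 - 49.3111*m^2 + 4.717*m + 5.72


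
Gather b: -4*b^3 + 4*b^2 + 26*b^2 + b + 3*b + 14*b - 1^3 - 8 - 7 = -4*b^3 + 30*b^2 + 18*b - 16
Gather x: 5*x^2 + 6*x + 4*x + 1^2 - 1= 5*x^2 + 10*x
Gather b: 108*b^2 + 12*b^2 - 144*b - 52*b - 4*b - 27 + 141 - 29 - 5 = 120*b^2 - 200*b + 80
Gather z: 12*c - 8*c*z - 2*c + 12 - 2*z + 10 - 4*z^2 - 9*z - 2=10*c - 4*z^2 + z*(-8*c - 11) + 20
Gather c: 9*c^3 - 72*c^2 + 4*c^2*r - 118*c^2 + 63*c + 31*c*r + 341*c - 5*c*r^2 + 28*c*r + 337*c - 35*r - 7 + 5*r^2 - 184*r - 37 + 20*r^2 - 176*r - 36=9*c^3 + c^2*(4*r - 190) + c*(-5*r^2 + 59*r + 741) + 25*r^2 - 395*r - 80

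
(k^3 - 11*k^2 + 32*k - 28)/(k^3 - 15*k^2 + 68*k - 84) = (k - 2)/(k - 6)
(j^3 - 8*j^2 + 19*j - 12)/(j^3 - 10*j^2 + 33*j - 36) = (j - 1)/(j - 3)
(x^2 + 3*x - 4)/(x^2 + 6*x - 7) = (x + 4)/(x + 7)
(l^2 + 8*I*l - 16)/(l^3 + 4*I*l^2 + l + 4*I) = (l + 4*I)/(l^2 + 1)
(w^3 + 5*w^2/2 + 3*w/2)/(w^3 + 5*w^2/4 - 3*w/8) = 4*(w + 1)/(4*w - 1)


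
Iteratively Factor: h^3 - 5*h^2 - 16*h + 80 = (h + 4)*(h^2 - 9*h + 20) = (h - 4)*(h + 4)*(h - 5)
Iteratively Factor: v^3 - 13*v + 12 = (v - 1)*(v^2 + v - 12) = (v - 3)*(v - 1)*(v + 4)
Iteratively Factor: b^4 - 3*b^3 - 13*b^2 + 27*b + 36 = (b + 1)*(b^3 - 4*b^2 - 9*b + 36) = (b + 1)*(b + 3)*(b^2 - 7*b + 12) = (b - 4)*(b + 1)*(b + 3)*(b - 3)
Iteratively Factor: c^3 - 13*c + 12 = (c + 4)*(c^2 - 4*c + 3) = (c - 3)*(c + 4)*(c - 1)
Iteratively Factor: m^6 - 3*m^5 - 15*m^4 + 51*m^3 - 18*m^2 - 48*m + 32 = (m - 4)*(m^5 + m^4 - 11*m^3 + 7*m^2 + 10*m - 8) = (m - 4)*(m + 1)*(m^4 - 11*m^2 + 18*m - 8) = (m - 4)*(m - 1)*(m + 1)*(m^3 + m^2 - 10*m + 8) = (m - 4)*(m - 1)^2*(m + 1)*(m^2 + 2*m - 8) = (m - 4)*(m - 1)^2*(m + 1)*(m + 4)*(m - 2)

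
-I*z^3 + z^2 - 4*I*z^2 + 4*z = z*(z + 4)*(-I*z + 1)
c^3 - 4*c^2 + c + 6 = (c - 3)*(c - 2)*(c + 1)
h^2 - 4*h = h*(h - 4)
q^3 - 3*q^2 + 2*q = q*(q - 2)*(q - 1)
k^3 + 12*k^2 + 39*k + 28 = (k + 1)*(k + 4)*(k + 7)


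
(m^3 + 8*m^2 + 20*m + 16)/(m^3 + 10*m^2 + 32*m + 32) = (m + 2)/(m + 4)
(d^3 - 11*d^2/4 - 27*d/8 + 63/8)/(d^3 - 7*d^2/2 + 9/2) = (d + 7/4)/(d + 1)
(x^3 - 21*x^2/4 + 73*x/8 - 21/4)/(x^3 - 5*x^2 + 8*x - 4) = (8*x^2 - 26*x + 21)/(8*(x^2 - 3*x + 2))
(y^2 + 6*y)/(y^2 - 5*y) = (y + 6)/(y - 5)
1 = 1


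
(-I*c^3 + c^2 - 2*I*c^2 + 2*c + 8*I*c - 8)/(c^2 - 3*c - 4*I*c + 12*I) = (-I*c^3 + c^2*(1 - 2*I) + c*(2 + 8*I) - 8)/(c^2 + c*(-3 - 4*I) + 12*I)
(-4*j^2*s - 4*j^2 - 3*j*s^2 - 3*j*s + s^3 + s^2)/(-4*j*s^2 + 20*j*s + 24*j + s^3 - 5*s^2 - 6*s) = (j + s)/(s - 6)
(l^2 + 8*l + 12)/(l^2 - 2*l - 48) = (l + 2)/(l - 8)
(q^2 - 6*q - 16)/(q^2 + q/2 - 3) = 2*(q - 8)/(2*q - 3)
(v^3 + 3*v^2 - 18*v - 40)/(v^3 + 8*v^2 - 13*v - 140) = (v + 2)/(v + 7)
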